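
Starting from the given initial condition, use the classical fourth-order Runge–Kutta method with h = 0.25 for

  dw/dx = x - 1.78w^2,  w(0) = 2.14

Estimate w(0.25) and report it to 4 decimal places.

1.0960

RK4: k1 = f(x_n, w_n); k2 = f(x_n + h/2, w_n + (h/2)·k1); k3 = f(x_n + h/2, w_n + (h/2)·k2); k4 = f(x_n + h, w_n + h·k3); w_{n+1} = w_n + (h/6)·(k1 + 2k2 + 2k3 + k4).
x=0.000000, w=2.140000:
  k1 = f(0.000000, 2.140000) = -8.151688
  k2 = f(0.125000, 1.121039) = -2.111977
  k3 = f(0.125000, 1.876003) = -6.139509
  k4 = f(0.250000, 0.605123) = -0.401789
  w ← 2.140000 + (0.25/6)·(k1 + 2k2 + 2k3 + k4) = 1.095981
w(0.25) ≈ 1.0960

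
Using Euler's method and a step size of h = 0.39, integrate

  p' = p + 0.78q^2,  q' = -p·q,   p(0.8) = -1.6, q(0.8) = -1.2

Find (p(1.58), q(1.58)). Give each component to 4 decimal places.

Euler on (p,q): p_{n+1} = p_n + h·p', q_{n+1} = q_n + h·q'.
0.800000: (-1.600000, -1.200000); f=(-0.476800, -1.920000) → (-1.785952, -1.948800)
1.190000: (-1.785952, -1.948800); f=(1.176349, -3.480463) → (-1.327176, -3.306181)
(p(1.58), q(1.58)) ≈ (-1.3272, -3.3062)

-1.3272, -3.3062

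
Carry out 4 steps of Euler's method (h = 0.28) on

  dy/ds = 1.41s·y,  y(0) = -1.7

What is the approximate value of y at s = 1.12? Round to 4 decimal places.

-3.0698

Euler: y_{n+1} = y_n + h·f(s_n, y_n).
s=0.000000, y=-1.700000: f=0.000000 → y ← -1.700000 + 0.28·0.000000 = -1.700000
s=0.280000, y=-1.700000: f=-0.671160 → y ← -1.700000 + 0.28·(-0.671160) = -1.887925
s=0.560000, y=-1.887925: f=-1.490705 → y ← -1.887925 + 0.28·(-1.490705) = -2.305322
s=0.840000, y=-2.305322: f=-2.730424 → y ← -2.305322 + 0.28·(-2.730424) = -3.069841
y(1.12) ≈ -3.0698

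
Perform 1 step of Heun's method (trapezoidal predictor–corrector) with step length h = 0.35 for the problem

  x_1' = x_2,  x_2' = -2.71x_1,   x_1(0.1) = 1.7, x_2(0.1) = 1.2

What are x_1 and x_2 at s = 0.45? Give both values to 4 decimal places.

1.8378, -0.6116

Heun on (x_1,x_2): k1 = f(s_n, state_n); k2 = f(s_n + h, state_n + h·k1); state_{n+1} = state_n + (h/2)·(k1 + k2).
0.100000: (1.700000, 1.200000)
  k1 = (1.200000, -4.607000)
  predictor → (2.120000, -0.412450)
  k2 = (-0.412450, -5.745200)
  → (1.837821, -0.611635)
(x_1(0.45), x_2(0.45)) ≈ (1.8378, -0.6116)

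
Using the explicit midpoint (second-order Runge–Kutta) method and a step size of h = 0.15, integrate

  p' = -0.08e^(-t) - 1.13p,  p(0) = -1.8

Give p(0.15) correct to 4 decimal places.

Midpoint: k1 = f(t_n, p_n); k2 = f(t_n + h/2, p_n + (h/2)·k1); p_{n+1} = p_n + h·k2.
t=0.000000, p=-1.800000:
  k1 = f(0.000000, -1.800000) = 1.954000
  k2 = f(0.075000, -1.653450) = 1.794179
  p ← -1.800000 + 0.15·1.794179 = -1.530873
p(0.15) ≈ -1.5309

-1.5309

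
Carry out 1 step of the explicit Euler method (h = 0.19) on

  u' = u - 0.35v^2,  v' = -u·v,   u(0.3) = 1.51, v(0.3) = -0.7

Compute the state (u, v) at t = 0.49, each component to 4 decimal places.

Euler on (u,v): u_{n+1} = u_n + h·u', v_{n+1} = v_n + h·v'.
0.300000: (1.510000, -0.700000); f=(1.338500, 1.057000) → (1.764315, -0.499170)
(u(0.49), v(0.49)) ≈ (1.7643, -0.4992)

1.7643, -0.4992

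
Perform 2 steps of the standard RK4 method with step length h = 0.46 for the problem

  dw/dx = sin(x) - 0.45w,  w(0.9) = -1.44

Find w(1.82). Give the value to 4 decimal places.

RK4: k1 = f(x_n, w_n); k2 = f(x_n + h/2, w_n + (h/2)·k1); k3 = f(x_n + h/2, w_n + (h/2)·k2); k4 = f(x_n + h, w_n + h·k3); w_{n+1} = w_n + (h/6)·(k1 + 2k2 + 2k3 + k4).
x=0.900000, w=-1.440000:
  k1 = f(0.900000, -1.440000) = 1.431327
  k2 = f(1.130000, -1.110795) = 1.404270
  k3 = f(1.130000, -1.117018) = 1.407070
  k4 = f(1.360000, -0.792748) = 1.334601
  w ← -1.440000 + (0.46/6)·(k1 + 2k2 + 2k3 + k4) = -0.796873
x=1.360000, w=-0.796873:
  k1 = f(1.360000, -0.796873) = 1.336458
  k2 = f(1.590000, -0.489488) = 1.220085
  k3 = f(1.590000, -0.516254) = 1.232130
  k4 = f(1.820000, -0.230094) = 1.072651
  w ← -0.796873 + (0.46/6)·(k1 + 2k2 + 2k3 + k4) = -0.236169
w(1.82) ≈ -0.2362

-0.2362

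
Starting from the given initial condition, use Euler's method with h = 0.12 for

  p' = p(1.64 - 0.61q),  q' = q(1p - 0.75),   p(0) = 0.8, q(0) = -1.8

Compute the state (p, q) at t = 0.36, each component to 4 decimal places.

Euler on (p,q): p_{n+1} = p_n + h·p', q_{n+1} = q_n + h·q'.
0.000000: (0.800000, -1.800000); f=(2.190400, -0.090000) → (1.062848, -1.810800)
0.120000: (1.062848, -1.810800); f=(2.917080, -0.566505) → (1.412898, -1.878781)
0.240000: (1.412898, -1.878781); f=(3.936412, -1.245439) → (1.885267, -2.028233)
(p(0.36), q(0.36)) ≈ (1.8853, -2.0282)

1.8853, -2.0282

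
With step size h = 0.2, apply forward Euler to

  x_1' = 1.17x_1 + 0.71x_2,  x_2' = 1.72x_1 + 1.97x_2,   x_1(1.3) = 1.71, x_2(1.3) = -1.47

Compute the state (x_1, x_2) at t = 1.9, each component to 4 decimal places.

2.4431, -1.1914

Euler on (x_1,x_2): x_1_{n+1} = x_1_n + h·x_1', x_2_{n+1} = x_2_n + h·x_2'.
1.300000: (1.710000, -1.470000); f=(0.957000, 0.045300) → (1.901400, -1.460940)
1.500000: (1.901400, -1.460940); f=(1.187371, 0.392356) → (2.138874, -1.382469)
1.700000: (2.138874, -1.382469); f=(1.520930, 0.955400) → (2.443060, -1.191389)
(x_1(1.9), x_2(1.9)) ≈ (2.4431, -1.1914)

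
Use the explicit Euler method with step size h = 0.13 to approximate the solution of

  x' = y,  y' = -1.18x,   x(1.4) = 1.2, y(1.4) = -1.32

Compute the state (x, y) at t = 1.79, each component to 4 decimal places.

0.6168, -1.7896

Euler on (x,y): x_{n+1} = x_n + h·x', y_{n+1} = y_n + h·y'.
1.400000: (1.200000, -1.320000); f=(-1.320000, -1.416000) → (1.028400, -1.504080)
1.530000: (1.028400, -1.504080); f=(-1.504080, -1.213512) → (0.832870, -1.661837)
1.660000: (0.832870, -1.661837); f=(-1.661837, -0.982786) → (0.616831, -1.789599)
(x(1.79), y(1.79)) ≈ (0.6168, -1.7896)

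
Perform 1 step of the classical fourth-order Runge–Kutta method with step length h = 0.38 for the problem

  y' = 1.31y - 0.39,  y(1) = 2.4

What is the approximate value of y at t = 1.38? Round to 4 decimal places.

3.7556

RK4: k1 = f(t_n, y_n); k2 = f(t_n + h/2, y_n + (h/2)·k1); k3 = f(t_n + h/2, y_n + (h/2)·k2); k4 = f(t_n + h, y_n + h·k3); y_{n+1} = y_n + (h/6)·(k1 + 2k2 + 2k3 + k4).
t=1.000000, y=2.400000:
  k1 = f(1.000000, 2.400000) = 2.754000
  k2 = f(1.190000, 2.923260) = 3.439471
  k3 = f(1.190000, 3.053499) = 3.610084
  k4 = f(1.380000, 3.771832) = 4.551100
  y ← 2.400000 + (0.38/6)·(k1 + 2k2 + 2k3 + k4) = 3.755600
y(1.38) ≈ 3.7556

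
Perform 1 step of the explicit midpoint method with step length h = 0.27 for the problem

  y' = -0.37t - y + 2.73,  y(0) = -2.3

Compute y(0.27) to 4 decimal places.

Midpoint: k1 = f(t_n, y_n); k2 = f(t_n + h/2, y_n + (h/2)·k1); y_{n+1} = y_n + h·k2.
t=0.000000, y=-2.300000:
  k1 = f(0.000000, -2.300000) = 5.030000
  k2 = f(0.135000, -1.620950) = 4.301000
  y ← -2.300000 + 0.27·4.301000 = -1.138730
y(0.27) ≈ -1.1387

-1.1387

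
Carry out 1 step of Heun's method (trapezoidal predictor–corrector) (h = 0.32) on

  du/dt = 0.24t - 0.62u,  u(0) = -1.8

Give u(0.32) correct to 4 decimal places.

-1.4660

Heun: k1 = f(t_n, u_n); k2 = f(t_n + h, u_n + h·k1); u_{n+1} = u_n + (h/2)·(k1 + k2).
t=0.000000, u=-1.800000:
  k1 = f(0.000000, -1.800000) = 1.116000
  k2 = f(0.320000, -1.442880) = 0.971386
  u ← -1.800000 + (0.32/2)·(1.116000 + 0.971386) = -1.466018
u(0.32) ≈ -1.4660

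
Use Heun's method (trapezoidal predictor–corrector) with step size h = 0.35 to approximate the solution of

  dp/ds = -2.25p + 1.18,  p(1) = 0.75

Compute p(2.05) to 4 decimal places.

Heun: k1 = f(s_n, p_n); k2 = f(s_n + h, p_n + h·k1); p_{n+1} = p_n + (h/2)·(k1 + k2).
s=1.000000, p=0.750000:
  k1 = f(1.000000, 0.750000) = -0.507500
  k2 = f(1.350000, 0.572375) = -0.107844
  p ← 0.750000 + (0.35/2)·(-0.507500 + (-0.107844)) = 0.642315
s=1.350000, p=0.642315:
  k1 = f(1.350000, 0.642315) = -0.265208
  k2 = f(1.700000, 0.549492) = -0.056357
  p ← 0.642315 + (0.35/2)·(-0.265208 + (-0.056357)) = 0.586041
s=1.700000, p=0.586041:
  k1 = f(1.700000, 0.586041) = -0.138592
  k2 = f(2.050000, 0.537534) = -0.029451
  p ← 0.586041 + (0.35/2)·(-0.138592 + (-0.029451)) = 0.556633
p(2.05) ≈ 0.5566

0.5566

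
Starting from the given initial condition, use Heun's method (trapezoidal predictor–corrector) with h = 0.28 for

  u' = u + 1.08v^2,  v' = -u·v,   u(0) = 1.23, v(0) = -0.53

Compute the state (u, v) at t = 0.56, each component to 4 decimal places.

Heun on (u,v): k1 = f(t_n, state_n); k2 = f(t_n + h, state_n + h·k1); state_{n+1} = state_n + (h/2)·(k1 + k2).
0.000000: (1.230000, -0.530000)
  k1 = (1.533372, 0.651900)
  predictor → (1.659344, -0.347468)
  k2 = (1.789737, 0.576569)
  → (1.695235, -0.358014)
0.280000: (1.695235, -0.358014)
  k1 = (1.833663, 0.606919)
  predictor → (2.208661, -0.188077)
  k2 = (2.246864, 0.415399)
  → (2.266509, -0.214890)
(u(0.56), v(0.56)) ≈ (2.2665, -0.2149)

2.2665, -0.2149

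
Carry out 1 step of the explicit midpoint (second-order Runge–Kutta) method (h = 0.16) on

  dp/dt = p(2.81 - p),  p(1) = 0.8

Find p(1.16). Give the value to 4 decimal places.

Midpoint: k1 = f(t_n, p_n); k2 = f(t_n + h/2, p_n + (h/2)·k1); p_{n+1} = p_n + h·k2.
t=1.000000, p=0.800000:
  k1 = f(1.000000, 0.800000) = 1.608000
  k2 = f(1.080000, 0.928640) = 1.747106
  p ← 0.800000 + 0.16·1.747106 = 1.079537
p(1.16) ≈ 1.0795

1.0795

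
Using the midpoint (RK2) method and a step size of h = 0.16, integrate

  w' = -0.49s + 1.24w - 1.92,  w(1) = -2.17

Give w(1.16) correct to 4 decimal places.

-3.0734

Midpoint: k1 = f(s_n, w_n); k2 = f(s_n + h/2, w_n + (h/2)·k1); w_{n+1} = w_n + h·k2.
s=1.000000, w=-2.170000:
  k1 = f(1.000000, -2.170000) = -5.100800
  k2 = f(1.080000, -2.578064) = -5.645999
  w ← -2.170000 + 0.16·(-5.645999) = -3.073360
w(1.16) ≈ -3.0734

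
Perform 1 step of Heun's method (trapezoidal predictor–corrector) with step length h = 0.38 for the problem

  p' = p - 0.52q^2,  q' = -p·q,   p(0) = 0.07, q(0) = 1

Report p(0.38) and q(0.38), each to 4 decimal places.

Heun on (p,q): k1 = f(t_n, state_n); k2 = f(t_n + h, state_n + h·k1); state_{n+1} = state_n + (h/2)·(k1 + k2).
0.000000: (0.070000, 1.000000)
  k1 = (-0.450000, -0.070000)
  predictor → (-0.101000, 0.973400)
  k2 = (-0.593704, 0.098313)
  → (-0.128304, 1.005380)
(p(0.38), q(0.38)) ≈ (-0.1283, 1.0054)

-0.1283, 1.0054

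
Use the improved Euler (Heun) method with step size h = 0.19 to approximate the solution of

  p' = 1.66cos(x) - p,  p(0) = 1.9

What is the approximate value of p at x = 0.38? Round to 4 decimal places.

Heun: k1 = f(x_n, p_n); k2 = f(x_n + h, p_n + h·k1); p_{n+1} = p_n + (h/2)·(k1 + k2).
x=0.000000, p=1.900000:
  k1 = f(0.000000, 1.900000) = -0.240000
  k2 = f(0.190000, 1.854400) = -0.224273
  p ← 1.900000 + (0.19/2)·(-0.240000 + (-0.224273)) = 1.855894
x=0.190000, p=1.855894:
  k1 = f(0.190000, 1.855894) = -0.225767
  k2 = f(0.380000, 1.812998) = -0.271415
  p ← 1.855894 + (0.19/2)·(-0.225767 + (-0.271415)) = 1.808662
p(0.38) ≈ 1.8087

1.8087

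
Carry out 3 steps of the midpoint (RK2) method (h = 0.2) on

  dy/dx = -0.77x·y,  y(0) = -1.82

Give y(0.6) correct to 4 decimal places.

-1.5828

Midpoint: k1 = f(x_n, y_n); k2 = f(x_n + h/2, y_n + (h/2)·k1); y_{n+1} = y_n + h·k2.
x=0.000000, y=-1.820000:
  k1 = f(0.000000, -1.820000) = 0.000000
  k2 = f(0.100000, -1.820000) = 0.140140
  y ← -1.820000 + 0.2·0.140140 = -1.791972
x=0.200000, y=-1.791972:
  k1 = f(0.200000, -1.791972) = 0.275964
  k2 = f(0.300000, -1.764376) = 0.407571
  y ← -1.791972 + 0.2·0.407571 = -1.710458
x=0.400000, y=-1.710458:
  k1 = f(0.400000, -1.710458) = 0.526821
  k2 = f(0.500000, -1.657776) = 0.638244
  y ← -1.710458 + 0.2·0.638244 = -1.582809
y(0.6) ≈ -1.5828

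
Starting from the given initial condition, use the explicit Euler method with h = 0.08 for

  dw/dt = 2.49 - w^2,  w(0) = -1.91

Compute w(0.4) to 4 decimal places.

Euler: w_{n+1} = w_n + h·f(t_n, w_n).
t=0.000000, w=-1.910000: f=-1.158100 → w ← -1.910000 + 0.08·(-1.158100) = -2.002648
t=0.080000, w=-2.002648: f=-1.520599 → w ← -2.002648 + 0.08·(-1.520599) = -2.124296
t=0.160000, w=-2.124296: f=-2.022633 → w ← -2.124296 + 0.08·(-2.022633) = -2.286107
t=0.240000, w=-2.286107: f=-2.736283 → w ← -2.286107 + 0.08·(-2.736283) = -2.505009
t=0.320000, w=-2.505009: f=-3.785071 → w ← -2.505009 + 0.08·(-3.785071) = -2.807815
w(0.4) ≈ -2.8078

-2.8078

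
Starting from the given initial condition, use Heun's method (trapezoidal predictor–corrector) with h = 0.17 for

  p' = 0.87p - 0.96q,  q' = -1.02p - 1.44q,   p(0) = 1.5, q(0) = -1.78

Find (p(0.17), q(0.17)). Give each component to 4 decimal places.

2.0359, -1.6703

Heun on (p,q): k1 = f(x_n, state_n); k2 = f(x_n + h, state_n + h·k1); state_{n+1} = state_n + (h/2)·(k1 + k2).
0.000000: (1.500000, -1.780000)
  k1 = (3.013800, 1.033200)
  predictor → (2.012346, -1.604356)
  k2 = (3.290923, 0.257680)
  → (2.035901, -1.670275)
(p(0.17), q(0.17)) ≈ (2.0359, -1.6703)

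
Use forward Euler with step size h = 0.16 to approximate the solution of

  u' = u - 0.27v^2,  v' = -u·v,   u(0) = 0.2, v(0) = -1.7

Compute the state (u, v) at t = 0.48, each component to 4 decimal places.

Euler on (u,v): u_{n+1} = u_n + h·u', v_{n+1} = v_n + h·v'.
0.000000: (0.200000, -1.700000); f=(-0.580300, 0.340000) → (0.107152, -1.645600)
0.160000: (0.107152, -1.645600); f=(-0.624008, 0.176329) → (0.007311, -1.617387)
0.320000: (0.007311, -1.617387); f=(-0.698994, 0.011824) → (-0.104528, -1.615495)
(u(0.48), v(0.48)) ≈ (-0.1045, -1.6155)

-0.1045, -1.6155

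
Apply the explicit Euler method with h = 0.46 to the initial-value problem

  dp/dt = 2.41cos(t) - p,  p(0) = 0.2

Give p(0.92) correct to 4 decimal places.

1.6503

Euler: p_{n+1} = p_n + h·f(t_n, p_n).
t=0.000000, p=0.200000: f=2.210000 → p ← 0.200000 + 0.46·2.210000 = 1.216600
t=0.460000, p=1.216600: f=0.942887 → p ← 1.216600 + 0.46·0.942887 = 1.650328
p(0.92) ≈ 1.6503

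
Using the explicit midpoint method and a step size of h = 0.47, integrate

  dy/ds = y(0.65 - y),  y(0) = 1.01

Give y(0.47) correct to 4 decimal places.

0.8907

Midpoint: k1 = f(s_n, y_n); k2 = f(s_n + h/2, y_n + (h/2)·k1); y_{n+1} = y_n + h·k2.
s=0.000000, y=1.010000:
  k1 = f(0.000000, 1.010000) = -0.363600
  k2 = f(0.235000, 0.924554) = -0.253840
  y ← 1.010000 + 0.47·(-0.253840) = 0.890695
y(0.47) ≈ 0.8907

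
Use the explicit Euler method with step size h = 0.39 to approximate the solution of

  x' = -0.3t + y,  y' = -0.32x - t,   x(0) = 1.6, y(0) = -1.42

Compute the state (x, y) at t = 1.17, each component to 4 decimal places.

Euler on (x,y): x_{n+1} = x_n + h·x', y_{n+1} = y_n + h·y'.
0.000000: (1.600000, -1.420000); f=(-1.420000, -0.512000) → (1.046200, -1.619680)
0.390000: (1.046200, -1.619680); f=(-1.736680, -0.724784) → (0.368895, -1.902346)
0.780000: (0.368895, -1.902346); f=(-2.136346, -0.898046) → (-0.464280, -2.252584)
(x(1.17), y(1.17)) ≈ (-0.4643, -2.2526)

-0.4643, -2.2526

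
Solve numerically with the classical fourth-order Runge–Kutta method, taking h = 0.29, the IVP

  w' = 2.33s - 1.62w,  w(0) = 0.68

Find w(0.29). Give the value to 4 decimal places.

RK4: k1 = f(s_n, w_n); k2 = f(s_n + h/2, w_n + (h/2)·k1); k3 = f(s_n + h/2, w_n + (h/2)·k2); k4 = f(s_n + h, w_n + h·k3); w_{n+1} = w_n + (h/6)·(k1 + 2k2 + 2k3 + k4).
s=0.000000, w=0.680000:
  k1 = f(0.000000, 0.680000) = -1.101600
  k2 = f(0.145000, 0.520268) = -0.504984
  k3 = f(0.145000, 0.606777) = -0.645129
  k4 = f(0.290000, 0.492913) = -0.122818
  w ← 0.680000 + (0.29/6)·(k1 + 2k2 + 2k3 + k4) = 0.509642
w(0.29) ≈ 0.5096

0.5096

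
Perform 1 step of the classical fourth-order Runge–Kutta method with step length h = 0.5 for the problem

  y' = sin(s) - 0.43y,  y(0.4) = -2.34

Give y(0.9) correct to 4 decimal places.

-1.6147

RK4: k1 = f(s_n, y_n); k2 = f(s_n + h/2, y_n + (h/2)·k1); k3 = f(s_n + h/2, y_n + (h/2)·k2); k4 = f(s_n + h, y_n + h·k3); y_{n+1} = y_n + (h/6)·(k1 + 2k2 + 2k3 + k4).
s=0.400000, y=-2.340000:
  k1 = f(0.400000, -2.340000) = 1.395618
  k2 = f(0.650000, -1.991095) = 1.461357
  k3 = f(0.650000, -1.974661) = 1.454290
  k4 = f(0.900000, -1.612855) = 1.476854
  y ← -2.340000 + (0.5/6)·(k1 + 2k2 + 2k3 + k4) = -1.614686
y(0.9) ≈ -1.6147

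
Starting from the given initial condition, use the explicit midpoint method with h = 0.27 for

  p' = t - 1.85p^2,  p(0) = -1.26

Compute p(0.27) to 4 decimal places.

Midpoint: k1 = f(t_n, p_n); k2 = f(t_n + h/2, p_n + (h/2)·k1); p_{n+1} = p_n + h·k2.
t=0.000000, p=-1.260000:
  k1 = f(0.000000, -1.260000) = -2.937060
  k2 = f(0.135000, -1.656503) = -4.941405
  p ← -1.260000 + 0.27·(-4.941405) = -2.594179
p(0.27) ≈ -2.5942

-2.5942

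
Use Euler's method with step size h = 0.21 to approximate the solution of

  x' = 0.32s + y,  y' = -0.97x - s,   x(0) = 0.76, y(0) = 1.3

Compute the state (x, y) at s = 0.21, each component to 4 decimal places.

Euler on (x,y): x_{n+1} = x_n + h·x', y_{n+1} = y_n + h·y'.
0.000000: (0.760000, 1.300000); f=(1.300000, -0.737200) → (1.033000, 1.145188)
(x(0.21), y(0.21)) ≈ (1.0330, 1.1452)

1.0330, 1.1452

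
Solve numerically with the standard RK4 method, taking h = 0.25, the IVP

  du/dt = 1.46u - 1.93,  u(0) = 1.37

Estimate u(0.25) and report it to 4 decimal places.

1.3912

RK4: k1 = f(t_n, u_n); k2 = f(t_n + h/2, u_n + (h/2)·k1); k3 = f(t_n + h/2, u_n + (h/2)·k2); k4 = f(t_n + h, u_n + h·k3); u_{n+1} = u_n + (h/6)·(k1 + 2k2 + 2k3 + k4).
t=0.000000, u=1.370000:
  k1 = f(0.000000, 1.370000) = 0.070200
  k2 = f(0.125000, 1.378775) = 0.083012
  k3 = f(0.125000, 1.380376) = 0.085350
  k4 = f(0.250000, 1.391337) = 0.101353
  u ← 1.370000 + (0.25/6)·(k1 + 2k2 + 2k3 + k4) = 1.391178
u(0.25) ≈ 1.3912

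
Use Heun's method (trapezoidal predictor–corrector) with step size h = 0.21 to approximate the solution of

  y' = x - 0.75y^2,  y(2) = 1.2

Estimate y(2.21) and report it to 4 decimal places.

1.3758

Heun: k1 = f(x_n, y_n); k2 = f(x_n + h, y_n + h·k1); y_{n+1} = y_n + (h/2)·(k1 + k2).
x=2.000000, y=1.200000:
  k1 = f(2.000000, 1.200000) = 0.920000
  k2 = f(2.210000, 1.393200) = 0.754245
  y ← 1.200000 + (0.21/2)·(0.920000 + 0.754245) = 1.375796
y(2.21) ≈ 1.3758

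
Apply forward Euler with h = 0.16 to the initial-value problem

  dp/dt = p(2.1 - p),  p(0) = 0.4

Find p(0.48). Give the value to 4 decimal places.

0.7876

Euler: p_{n+1} = p_n + h·f(t_n, p_n).
t=0.000000, p=0.400000: f=0.680000 → p ← 0.400000 + 0.16·0.680000 = 0.508800
t=0.160000, p=0.508800: f=0.809603 → p ← 0.508800 + 0.16·0.809603 = 0.638336
t=0.320000, p=0.638336: f=0.933033 → p ← 0.638336 + 0.16·0.933033 = 0.787622
p(0.48) ≈ 0.7876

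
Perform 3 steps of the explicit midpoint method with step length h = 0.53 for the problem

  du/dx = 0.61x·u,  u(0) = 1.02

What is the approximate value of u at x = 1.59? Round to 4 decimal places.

Midpoint: k1 = f(x_n, u_n); k2 = f(x_n + h/2, u_n + (h/2)·k1); u_{n+1} = u_n + h·k2.
x=0.000000, u=1.020000:
  k1 = f(0.000000, 1.020000) = 0.000000
  k2 = f(0.265000, 1.020000) = 0.164883
  u ← 1.020000 + 0.53·0.164883 = 1.107388
x=0.530000, u=1.107388:
  k1 = f(0.530000, 1.107388) = 0.358019
  k2 = f(0.795000, 1.202263) = 0.583037
  u ← 1.107388 + 0.53·0.583037 = 1.416398
x=1.060000, u=1.416398:
  k1 = f(1.060000, 1.416398) = 0.915843
  k2 = f(1.325000, 1.659096) = 1.340964
  u ← 1.416398 + 0.53·1.340964 = 2.127109
u(1.59) ≈ 2.1271

2.1271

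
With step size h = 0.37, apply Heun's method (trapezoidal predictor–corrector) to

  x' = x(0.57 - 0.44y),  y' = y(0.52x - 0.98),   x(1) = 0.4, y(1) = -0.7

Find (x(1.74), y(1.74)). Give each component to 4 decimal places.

0.7202, -0.4207

Heun on (x,y): k1 = f(s_n, state_n); k2 = f(s_n + h, state_n + h·k1); state_{n+1} = state_n + (h/2)·(k1 + k2).
1.000000: (0.400000, -0.700000)
  k1 = (0.351200, 0.540400)
  predictor → (0.529944, -0.500052)
  k2 = (0.418668, 0.352251)
  → (0.542426, -0.534860)
1.370000: (0.542426, -0.534860)
  k1 = (0.436836, 0.373299)
  predictor → (0.704055, -0.396739)
  k2 = (0.524215, 0.243555)
  → (0.720220, -0.420742)
(x(1.74), y(1.74)) ≈ (0.7202, -0.4207)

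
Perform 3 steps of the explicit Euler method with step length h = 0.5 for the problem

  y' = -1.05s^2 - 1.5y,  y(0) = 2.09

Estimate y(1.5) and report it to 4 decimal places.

-0.5252

Euler: y_{n+1} = y_n + h·f(s_n, y_n).
s=0.000000, y=2.090000: f=-3.135000 → y ← 2.090000 + 0.5·(-3.135000) = 0.522500
s=0.500000, y=0.522500: f=-1.046250 → y ← 0.522500 + 0.5·(-1.046250) = -0.000625
s=1.000000, y=-0.000625: f=-1.049063 → y ← -0.000625 + 0.5·(-1.049063) = -0.525156
y(1.5) ≈ -0.5252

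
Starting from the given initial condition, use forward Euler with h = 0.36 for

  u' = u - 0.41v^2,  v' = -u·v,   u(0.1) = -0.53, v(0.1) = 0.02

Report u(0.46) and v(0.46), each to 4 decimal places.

-0.7209, 0.0238

Euler on (u,v): u_{n+1} = u_n + h·u', v_{n+1} = v_n + h·v'.
0.100000: (-0.530000, 0.020000); f=(-0.530164, 0.010600) → (-0.720859, 0.023816)
(u(0.46), v(0.46)) ≈ (-0.7209, 0.0238)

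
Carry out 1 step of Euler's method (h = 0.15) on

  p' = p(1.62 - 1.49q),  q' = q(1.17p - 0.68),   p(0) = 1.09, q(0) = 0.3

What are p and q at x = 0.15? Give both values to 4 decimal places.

1.2818, 0.3268

Euler on (p,q): p_{n+1} = p_n + h·p', q_{n+1} = q_n + h·q'.
0.000000: (1.090000, 0.300000); f=(1.278570, 0.178590) → (1.281786, 0.326788)
(p(0.15), q(0.15)) ≈ (1.2818, 0.3268)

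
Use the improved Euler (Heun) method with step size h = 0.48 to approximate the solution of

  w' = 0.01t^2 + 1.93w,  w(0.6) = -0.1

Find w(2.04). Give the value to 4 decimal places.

Heun: k1 = f(t_n, w_n); k2 = f(t_n + h, w_n + h·k1); w_{n+1} = w_n + (h/2)·(k1 + k2).
t=0.600000, w=-0.100000:
  k1 = f(0.600000, -0.100000) = -0.189400
  k2 = f(1.080000, -0.190912) = -0.356796
  w ← -0.100000 + (0.48/2)·(-0.189400 + (-0.356796)) = -0.231087
t=1.080000, w=-0.231087:
  k1 = f(1.080000, -0.231087) = -0.434334
  k2 = f(1.560000, -0.439567) = -0.824029
  w ← -0.231087 + (0.48/2)·(-0.434334 + (-0.824029)) = -0.533094
t=1.560000, w=-0.533094:
  k1 = f(1.560000, -0.533094) = -1.004536
  k2 = f(2.040000, -1.015271) = -1.917858
  w ← -0.533094 + (0.48/2)·(-1.004536 + (-1.917858)) = -1.234469
w(2.04) ≈ -1.2345

-1.2345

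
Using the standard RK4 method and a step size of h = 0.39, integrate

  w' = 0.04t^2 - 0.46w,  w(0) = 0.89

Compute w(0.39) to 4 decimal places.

RK4: k1 = f(t_n, w_n); k2 = f(t_n + h/2, w_n + (h/2)·k1); k3 = f(t_n + h/2, w_n + (h/2)·k2); k4 = f(t_n + h, w_n + h·k3); w_{n+1} = w_n + (h/6)·(k1 + 2k2 + 2k3 + k4).
t=0.000000, w=0.890000:
  k1 = f(0.000000, 0.890000) = -0.409400
  k2 = f(0.195000, 0.810167) = -0.371156
  k3 = f(0.195000, 0.817625) = -0.374586
  k4 = f(0.390000, 0.743911) = -0.336115
  w ← 0.890000 + (0.39/6)·(k1 + 2k2 + 2k3 + k4) = 0.744595
w(0.39) ≈ 0.7446

0.7446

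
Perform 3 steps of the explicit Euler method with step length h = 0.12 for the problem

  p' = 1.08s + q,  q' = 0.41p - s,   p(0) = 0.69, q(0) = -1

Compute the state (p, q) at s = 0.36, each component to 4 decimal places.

0.3864, -0.9581

Euler on (p,q): p_{n+1} = p_n + h·p', q_{n+1} = q_n + h·q'.
0.000000: (0.690000, -1.000000); f=(-1.000000, 0.282900) → (0.570000, -0.966052)
0.120000: (0.570000, -0.966052); f=(-0.836452, 0.113700) → (0.469626, -0.952408)
0.240000: (0.469626, -0.952408); f=(-0.693208, -0.047453) → (0.386441, -0.958102)
(p(0.36), q(0.36)) ≈ (0.3864, -0.9581)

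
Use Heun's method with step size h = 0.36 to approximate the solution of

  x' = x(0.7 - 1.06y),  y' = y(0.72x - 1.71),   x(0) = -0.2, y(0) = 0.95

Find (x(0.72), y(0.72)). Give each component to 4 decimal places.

-0.2252, 0.2932

Heun on (x,y): k1 = f(t_n, state_n); k2 = f(t_n + h, state_n + h·k1); state_{n+1} = state_n + (h/2)·(k1 + k2).
0.000000: (-0.200000, 0.950000)
  k1 = (0.061400, -1.761300)
  predictor → (-0.177896, 0.315932)
  k2 = (-0.064952, -0.580710)
  → (-0.200639, 0.528438)
0.360000: (-0.200639, 0.528438)
  k1 = (-0.028061, -0.979968)
  predictor → (-0.210741, 0.175650)
  k2 = (-0.108281, -0.327013)
  → (-0.225181, 0.293182)
(x(0.72), y(0.72)) ≈ (-0.2252, 0.2932)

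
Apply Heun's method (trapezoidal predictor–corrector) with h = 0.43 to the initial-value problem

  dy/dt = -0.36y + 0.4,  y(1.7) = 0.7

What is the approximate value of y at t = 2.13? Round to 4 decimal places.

0.7587

Heun: k1 = f(t_n, y_n); k2 = f(t_n + h, y_n + h·k1); y_{n+1} = y_n + (h/2)·(k1 + k2).
t=1.700000, y=0.700000:
  k1 = f(1.700000, 0.700000) = 0.148000
  k2 = f(2.130000, 0.763640) = 0.125090
  y ← 0.700000 + (0.43/2)·(0.148000 + 0.125090) = 0.758714
y(2.13) ≈ 0.7587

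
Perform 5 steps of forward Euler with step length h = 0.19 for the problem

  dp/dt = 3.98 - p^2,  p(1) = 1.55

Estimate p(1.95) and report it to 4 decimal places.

Euler: p_{n+1} = p_n + h·f(t_n, p_n).
t=1.000000, p=1.550000: f=1.577500 → p ← 1.550000 + 0.19·1.577500 = 1.849725
t=1.190000, p=1.849725: f=0.558517 → p ← 1.849725 + 0.19·0.558517 = 1.955843
t=1.380000, p=1.955843: f=0.154677 → p ← 1.955843 + 0.19·0.154677 = 1.985232
t=1.570000, p=1.985232: f=0.038854 → p ← 1.985232 + 0.19·0.038854 = 1.992614
t=1.760000, p=1.992614: f=0.009489 → p ← 1.992614 + 0.19·0.009489 = 1.994417
p(1.95) ≈ 1.9944

1.9944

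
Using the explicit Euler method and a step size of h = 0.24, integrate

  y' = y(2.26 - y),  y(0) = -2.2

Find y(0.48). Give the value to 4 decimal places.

-12.0047

Euler: y_{n+1} = y_n + h·f(x_n, y_n).
x=0.000000, y=-2.200000: f=-9.812000 → y ← -2.200000 + 0.24·(-9.812000) = -4.554880
x=0.240000, y=-4.554880: f=-31.040961 → y ← -4.554880 + 0.24·(-31.040961) = -12.004711
y(0.48) ≈ -12.0047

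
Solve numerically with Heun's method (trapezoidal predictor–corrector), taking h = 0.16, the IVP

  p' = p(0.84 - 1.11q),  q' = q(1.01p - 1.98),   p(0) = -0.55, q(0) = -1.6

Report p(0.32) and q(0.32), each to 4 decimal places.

Heun on (p,q): k1 = f(x_n, state_n); k2 = f(x_n + h, state_n + h·k1); state_{n+1} = state_n + (h/2)·(k1 + k2).
0.000000: (-0.550000, -1.600000)
  k1 = (-1.438800, 4.056800)
  predictor → (-0.780208, -0.950912)
  k2 = (-1.478894, 2.632134)
  → (-0.783416, -1.064885)
0.160000: (-0.783416, -1.064885)
  k1 = (-1.584084, 2.951063)
  predictor → (-1.036869, -0.592715)
  k2 = (-1.553140, 1.794290)
  → (-1.034393, -0.685257)
(p(0.32), q(0.32)) ≈ (-1.0344, -0.6853)

-1.0344, -0.6853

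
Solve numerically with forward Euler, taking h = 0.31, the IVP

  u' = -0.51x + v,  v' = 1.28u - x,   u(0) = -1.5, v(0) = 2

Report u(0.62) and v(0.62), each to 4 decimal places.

-0.4935, 0.9595

Euler on (u,v): u_{n+1} = u_n + h·u', v_{n+1} = v_n + h·v'.
0.000000: (-1.500000, 2.000000); f=(2.000000, -1.920000) → (-0.880000, 1.404800)
0.310000: (-0.880000, 1.404800); f=(1.246700, -1.436400) → (-0.493523, 0.959516)
(u(0.62), v(0.62)) ≈ (-0.4935, 0.9595)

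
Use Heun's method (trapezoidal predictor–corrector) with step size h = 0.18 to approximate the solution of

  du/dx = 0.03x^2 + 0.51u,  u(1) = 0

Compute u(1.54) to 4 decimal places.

Heun: k1 = f(x_n, u_n); k2 = f(x_n + h, u_n + h·k1); u_{n+1} = u_n + (h/2)·(k1 + k2).
x=1.000000, u=0.000000:
  k1 = f(1.000000, 0.000000) = 0.030000
  k2 = f(1.180000, 0.005400) = 0.044526
  u ← 0.000000 + (0.18/2)·(0.030000 + 0.044526) = 0.006707
x=1.180000, u=0.006707:
  k1 = f(1.180000, 0.006707) = 0.045193
  k2 = f(1.360000, 0.014842) = 0.063057
  u ← 0.006707 + (0.18/2)·(0.045193 + 0.063057) = 0.016450
x=1.360000, u=0.016450:
  k1 = f(1.360000, 0.016450) = 0.063877
  k2 = f(1.540000, 0.027948) = 0.085401
  u ← 0.016450 + (0.18/2)·(0.063877 + 0.085401) = 0.029885
u(1.54) ≈ 0.0299

0.0299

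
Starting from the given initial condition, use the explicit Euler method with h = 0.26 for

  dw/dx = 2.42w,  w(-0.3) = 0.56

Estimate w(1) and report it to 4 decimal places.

6.4278

Euler: w_{n+1} = w_n + h·f(x_n, w_n).
x=-0.300000, w=0.560000: f=1.355200 → w ← 0.560000 + 0.26·1.355200 = 0.912352
x=-0.040000, w=0.912352: f=2.207892 → w ← 0.912352 + 0.26·2.207892 = 1.486404
x=0.220000, w=1.486404: f=3.597097 → w ← 1.486404 + 0.26·3.597097 = 2.421649
x=0.480000, w=2.421649: f=5.860391 → w ← 2.421649 + 0.26·5.860391 = 3.945351
x=0.740000, w=3.945351: f=9.547749 → w ← 3.945351 + 0.26·9.547749 = 6.427766
w(1) ≈ 6.4278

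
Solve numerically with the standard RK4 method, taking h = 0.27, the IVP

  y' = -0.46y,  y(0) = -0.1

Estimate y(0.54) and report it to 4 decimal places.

RK4: k1 = f(x_n, y_n); k2 = f(x_n + h/2, y_n + (h/2)·k1); k3 = f(x_n + h/2, y_n + (h/2)·k2); k4 = f(x_n + h, y_n + h·k3); y_{n+1} = y_n + (h/6)·(k1 + 2k2 + 2k3 + k4).
x=0.000000, y=-0.100000:
  k1 = f(0.000000, -0.100000) = 0.046000
  k2 = f(0.135000, -0.093790) = 0.043143
  k3 = f(0.135000, -0.094176) = 0.043321
  k4 = f(0.270000, -0.088303) = 0.040620
  y ← -0.100000 + (0.27/6)·(k1 + 2k2 + 2k3 + k4) = -0.088320
x=0.270000, y=-0.088320:
  k1 = f(0.270000, -0.088320) = 0.040627
  k2 = f(0.405000, -0.082836) = 0.038104
  k3 = f(0.405000, -0.083176) = 0.038261
  k4 = f(0.540000, -0.077990) = 0.035875
  y ← -0.088320 + (0.27/6)·(k1 + 2k2 + 2k3 + k4) = -0.078005
y(0.54) ≈ -0.0780

-0.0780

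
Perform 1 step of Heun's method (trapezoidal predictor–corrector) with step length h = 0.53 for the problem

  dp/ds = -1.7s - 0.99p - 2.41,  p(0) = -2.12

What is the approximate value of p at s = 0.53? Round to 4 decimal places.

Heun: k1 = f(s_n, p_n); k2 = f(s_n + h, p_n + h·k1); p_{n+1} = p_n + (h/2)·(k1 + k2).
s=0.000000, p=-2.120000:
  k1 = f(0.000000, -2.120000) = -0.311200
  k2 = f(0.530000, -2.284936) = -1.048913
  p ← -2.120000 + (0.53/2)·(-0.311200 + (-1.048913)) = -2.480430
p(0.53) ≈ -2.4804

-2.4804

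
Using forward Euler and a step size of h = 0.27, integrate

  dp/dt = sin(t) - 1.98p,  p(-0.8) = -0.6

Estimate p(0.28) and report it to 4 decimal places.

Euler: p_{n+1} = p_n + h·f(t_n, p_n).
t=-0.800000, p=-0.600000: f=0.470644 → p ← -0.600000 + 0.27·0.470644 = -0.472926
t=-0.530000, p=-0.472926: f=0.430860 → p ← -0.472926 + 0.27·0.430860 = -0.356594
t=-0.260000, p=-0.356594: f=0.448975 → p ← -0.356594 + 0.27·0.448975 = -0.235371
t=0.010000, p=-0.235371: f=0.476033 → p ← -0.235371 + 0.27·0.476033 = -0.106841
p(0.28) ≈ -0.1068

-0.1068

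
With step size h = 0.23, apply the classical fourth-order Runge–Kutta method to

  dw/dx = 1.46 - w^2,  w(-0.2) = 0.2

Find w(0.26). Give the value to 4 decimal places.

RK4: k1 = f(x_n, w_n); k2 = f(x_n + h/2, w_n + (h/2)·k1); k3 = f(x_n + h/2, w_n + (h/2)·k2); k4 = f(x_n + h, w_n + h·k3); w_{n+1} = w_n + (h/6)·(k1 + 2k2 + 2k3 + k4).
x=-0.200000, w=0.200000:
  k1 = f(-0.200000, 0.200000) = 1.420000
  k2 = f(-0.085000, 0.363300) = 1.328013
  k3 = f(-0.085000, 0.352722) = 1.335588
  k4 = f(0.030000, 0.507185) = 1.202763
  w ← 0.200000 + (0.23/6)·(k1 + 2k2 + 2k3 + k4) = 0.504749
x=0.030000, w=0.504749:
  k1 = f(0.030000, 0.504749) = 1.205229
  k2 = f(0.145000, 0.643350) = 1.046101
  k3 = f(0.145000, 0.625050) = 1.069312
  k4 = f(0.260000, 0.750690) = 0.896464
  w ← 0.504749 + (0.23/6)·(k1 + 2k2 + 2k3 + k4) = 0.747495
w(0.26) ≈ 0.7475

0.7475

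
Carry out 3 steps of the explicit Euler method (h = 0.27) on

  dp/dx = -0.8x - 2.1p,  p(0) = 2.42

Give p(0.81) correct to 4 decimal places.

Euler: p_{n+1} = p_n + h·f(x_n, p_n).
x=0.000000, p=2.420000: f=-5.082000 → p ← 2.420000 + 0.27·(-5.082000) = 1.047860
x=0.270000, p=1.047860: f=-2.416506 → p ← 1.047860 + 0.27·(-2.416506) = 0.395403
x=0.540000, p=0.395403: f=-1.262347 → p ← 0.395403 + 0.27·(-1.262347) = 0.054570
p(0.81) ≈ 0.0546

0.0546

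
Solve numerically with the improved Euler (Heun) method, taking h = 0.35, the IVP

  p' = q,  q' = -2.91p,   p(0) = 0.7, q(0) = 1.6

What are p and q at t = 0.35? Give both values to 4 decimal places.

1.1352, 0.6019

Heun on (p,q): k1 = f(t_n, state_n); k2 = f(t_n + h, state_n + h·k1); state_{n+1} = state_n + (h/2)·(k1 + k2).
0.000000: (0.700000, 1.600000)
  k1 = (1.600000, -2.037000)
  predictor → (1.260000, 0.887050)
  k2 = (0.887050, -3.666600)
  → (1.135234, 0.601870)
(p(0.35), q(0.35)) ≈ (1.1352, 0.6019)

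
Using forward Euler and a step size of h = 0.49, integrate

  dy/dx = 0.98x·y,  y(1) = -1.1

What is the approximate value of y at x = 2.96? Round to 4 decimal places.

Euler: y_{n+1} = y_n + h·f(x_n, y_n).
x=1.000000, y=-1.100000: f=-1.078000 → y ← -1.100000 + 0.49·(-1.078000) = -1.628220
x=1.490000, y=-1.628220: f=-2.377527 → y ← -1.628220 + 0.49·(-2.377527) = -2.793208
x=1.980000, y=-2.793208: f=-5.419941 → y ← -2.793208 + 0.49·(-5.419941) = -5.448979
x=2.470000, y=-5.448979: f=-13.189799 → y ← -5.448979 + 0.49·(-13.189799) = -11.911981
y(2.96) ≈ -11.9120

-11.9120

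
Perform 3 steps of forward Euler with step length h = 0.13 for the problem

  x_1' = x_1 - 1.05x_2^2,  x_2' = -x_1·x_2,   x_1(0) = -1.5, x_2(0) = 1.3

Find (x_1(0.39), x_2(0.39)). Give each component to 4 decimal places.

Euler on (x_1,x_2): x_1_{n+1} = x_1_n + h·x_1', x_2_{n+1} = x_2_n + h·x_2'.
0.000000: (-1.500000, 1.300000); f=(-3.274500, 1.950000) → (-1.925685, 1.553500)
0.130000: (-1.925685, 1.553500); f=(-4.459715, 2.991552) → (-2.505448, 1.942402)
0.260000: (-2.505448, 1.942402); f=(-6.467019, 4.866586) → (-3.346160, 2.575058)
(x_1(0.39), x_2(0.39)) ≈ (-3.3462, 2.5751)

-3.3462, 2.5751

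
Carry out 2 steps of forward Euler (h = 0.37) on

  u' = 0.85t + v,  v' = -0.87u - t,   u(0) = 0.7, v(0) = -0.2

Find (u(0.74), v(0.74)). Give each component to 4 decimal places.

Euler on (u,v): u_{n+1} = u_n + h·u', v_{n+1} = v_n + h·v'.
0.000000: (0.700000, -0.200000); f=(-0.200000, -0.609000) → (0.626000, -0.425330)
0.370000: (0.626000, -0.425330); f=(-0.110830, -0.914620) → (0.584993, -0.763739)
(u(0.74), v(0.74)) ≈ (0.5850, -0.7637)

0.5850, -0.7637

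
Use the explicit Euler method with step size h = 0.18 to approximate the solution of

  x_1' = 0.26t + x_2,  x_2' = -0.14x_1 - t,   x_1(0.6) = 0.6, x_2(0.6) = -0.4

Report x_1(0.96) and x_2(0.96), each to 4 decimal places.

0.4984, -0.6775

Euler on (x_1,x_2): x_1_{n+1} = x_1_n + h·x_1', x_2_{n+1} = x_2_n + h·x_2'.
0.600000: (0.600000, -0.400000); f=(-0.244000, -0.684000) → (0.556080, -0.523120)
0.780000: (0.556080, -0.523120); f=(-0.320320, -0.857851) → (0.498422, -0.677533)
(x_1(0.96), x_2(0.96)) ≈ (0.4984, -0.6775)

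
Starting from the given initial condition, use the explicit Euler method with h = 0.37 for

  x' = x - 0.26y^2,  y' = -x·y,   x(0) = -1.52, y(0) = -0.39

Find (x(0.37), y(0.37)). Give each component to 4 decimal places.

-2.0970, -0.6093

Euler on (x,y): x_{n+1} = x_n + h·x', y_{n+1} = y_n + h·y'.
0.000000: (-1.520000, -0.390000); f=(-1.559546, -0.592800) → (-2.097032, -0.609336)
(x(0.37), y(0.37)) ≈ (-2.0970, -0.6093)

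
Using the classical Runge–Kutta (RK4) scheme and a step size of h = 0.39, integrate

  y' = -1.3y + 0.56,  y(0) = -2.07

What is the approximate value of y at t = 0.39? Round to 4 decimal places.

-1.0761

RK4: k1 = f(t_n, y_n); k2 = f(t_n + h/2, y_n + (h/2)·k1); k3 = f(t_n + h/2, y_n + (h/2)·k2); k4 = f(t_n + h, y_n + h·k3); y_{n+1} = y_n + (h/6)·(k1 + 2k2 + 2k3 + k4).
t=0.000000, y=-2.070000:
  k1 = f(0.000000, -2.070000) = 3.251000
  k2 = f(0.195000, -1.436055) = 2.426871
  k3 = f(0.195000, -1.596760) = 2.635788
  k4 = f(0.390000, -1.042043) = 1.914655
  y ← -2.070000 + (0.39/6)·(k1 + 2k2 + 2k3 + k4) = -1.076087
y(0.39) ≈ -1.0761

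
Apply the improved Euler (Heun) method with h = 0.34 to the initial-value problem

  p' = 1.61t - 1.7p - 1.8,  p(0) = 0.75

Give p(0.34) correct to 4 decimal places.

Heun: k1 = f(t_n, p_n); k2 = f(t_n + h, p_n + h·k1); p_{n+1} = p_n + (h/2)·(k1 + k2).
t=0.000000, p=0.750000:
  k1 = f(0.000000, 0.750000) = -3.075000
  k2 = f(0.340000, -0.295500) = -0.750250
  p ← 0.750000 + (0.34/2)·(-3.075000 + (-0.750250)) = 0.099708
p(0.34) ≈ 0.0997

0.0997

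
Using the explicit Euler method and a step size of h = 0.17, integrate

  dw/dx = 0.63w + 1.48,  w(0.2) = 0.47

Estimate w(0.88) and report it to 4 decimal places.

Euler: w_{n+1} = w_n + h·f(x_n, w_n).
x=0.200000, w=0.470000: f=1.776100 → w ← 0.470000 + 0.17·1.776100 = 0.771937
x=0.370000, w=0.771937: f=1.966320 → w ← 0.771937 + 0.17·1.966320 = 1.106211
x=0.540000, w=1.106211: f=2.176913 → w ← 1.106211 + 0.17·2.176913 = 1.476287
x=0.710000, w=1.476287: f=2.410061 → w ← 1.476287 + 0.17·2.410061 = 1.885997
w(0.88) ≈ 1.8860

1.8860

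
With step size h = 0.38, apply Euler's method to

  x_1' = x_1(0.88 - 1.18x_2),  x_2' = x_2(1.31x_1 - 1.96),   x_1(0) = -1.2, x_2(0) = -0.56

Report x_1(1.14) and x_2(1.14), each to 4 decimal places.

-3.3109, 0.1229

Euler on (x_1,x_2): x_1_{n+1} = x_1_n + h·x_1', x_2_{n+1} = x_2_n + h·x_2'.
0.000000: (-1.200000, -0.560000); f=(-1.848960, 1.977920) → (-1.902605, 0.191610)
0.380000: (-1.902605, 0.191610); f=(-1.244115, -0.853125) → (-2.375368, -0.132578)
0.760000: (-2.375368, -0.132578); f=(-2.461931, 0.672400) → (-3.310902, 0.122934)
(x_1(1.14), x_2(1.14)) ≈ (-3.3109, 0.1229)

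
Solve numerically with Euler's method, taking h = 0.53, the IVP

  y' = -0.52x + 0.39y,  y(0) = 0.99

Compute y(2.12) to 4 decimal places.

Euler: y_{n+1} = y_n + h·f(x_n, y_n).
x=0.000000, y=0.990000: f=0.386100 → y ← 0.990000 + 0.53·0.386100 = 1.194633
x=0.530000, y=1.194633: f=0.190307 → y ← 1.194633 + 0.53·0.190307 = 1.295496
x=1.060000, y=1.295496: f=-0.045957 → y ← 1.295496 + 0.53·(-0.045957) = 1.271139
x=1.590000, y=1.271139: f=-0.331056 → y ← 1.271139 + 0.53·(-0.331056) = 1.095679
y(2.12) ≈ 1.0957

1.0957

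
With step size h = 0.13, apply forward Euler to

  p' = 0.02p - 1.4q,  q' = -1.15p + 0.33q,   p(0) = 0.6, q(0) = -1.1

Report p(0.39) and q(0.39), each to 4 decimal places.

1.2882, -1.6241

Euler on (p,q): p_{n+1} = p_n + h·p', q_{n+1} = q_n + h·q'.
0.000000: (0.600000, -1.100000); f=(1.552000, -1.053000) → (0.801760, -1.236890)
0.130000: (0.801760, -1.236890); f=(1.747681, -1.330198) → (1.028959, -1.409816)
0.260000: (1.028959, -1.409816); f=(1.994321, -1.648542) → (1.288220, -1.624126)
(p(0.39), q(0.39)) ≈ (1.2882, -1.6241)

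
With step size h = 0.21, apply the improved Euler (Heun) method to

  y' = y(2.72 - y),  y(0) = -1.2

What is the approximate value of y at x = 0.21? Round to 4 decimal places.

Heun: k1 = f(x_n, y_n); k2 = f(x_n + h, y_n + h·k1); y_{n+1} = y_n + (h/2)·(k1 + k2).
x=0.000000, y=-1.200000:
  k1 = f(0.000000, -1.200000) = -4.704000
  k2 = f(0.210000, -2.187840) = -10.737569
  y ← -1.200000 + (0.21/2)·(-4.704000 + (-10.737569)) = -2.821365
y(0.21) ≈ -2.8214

-2.8214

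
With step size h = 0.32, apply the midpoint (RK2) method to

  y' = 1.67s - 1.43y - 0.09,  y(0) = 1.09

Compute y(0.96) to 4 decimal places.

Midpoint: k1 = f(s_n, y_n); k2 = f(s_n + h/2, y_n + (h/2)·k1); y_{n+1} = y_n + h·k2.
s=0.000000, y=1.090000:
  k1 = f(0.000000, 1.090000) = -1.648700
  k2 = f(0.160000, 0.826208) = -1.004277
  y ← 1.090000 + 0.32·(-1.004277) = 0.768631
s=0.320000, y=0.768631:
  k1 = f(0.320000, 0.768631) = -0.654743
  k2 = f(0.480000, 0.663872) = -0.237738
  y ← 0.768631 + 0.32·(-0.237738) = 0.692555
s=0.640000, y=0.692555:
  k1 = f(0.640000, 0.692555) = -0.011554
  k2 = f(0.800000, 0.690707) = 0.258290
  y ← 0.692555 + 0.32·0.258290 = 0.775208
y(0.96) ≈ 0.7752

0.7752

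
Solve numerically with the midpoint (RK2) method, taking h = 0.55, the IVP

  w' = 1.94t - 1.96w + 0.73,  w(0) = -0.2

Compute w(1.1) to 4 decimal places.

0.9392

Midpoint: k1 = f(t_n, w_n); k2 = f(t_n + h/2, w_n + (h/2)·k1); w_{n+1} = w_n + h·k2.
t=0.000000, w=-0.200000:
  k1 = f(0.000000, -0.200000) = 1.122000
  k2 = f(0.275000, 0.108550) = 1.050742
  w ← -0.200000 + 0.55·1.050742 = 0.377908
t=0.550000, w=0.377908:
  k1 = f(0.550000, 0.377908) = 1.056300
  k2 = f(0.825000, 0.668391) = 1.020454
  w ← 0.377908 + 0.55·1.020454 = 0.939158
w(1.1) ≈ 0.9392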